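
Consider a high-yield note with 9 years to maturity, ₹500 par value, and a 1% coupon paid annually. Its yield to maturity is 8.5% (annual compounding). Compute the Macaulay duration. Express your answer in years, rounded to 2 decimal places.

8.49 years

Periodic yield y = 0.085. Discount each cash flow and weight by its year:
  t   CF        PV=CF/(1+0.085)^t    t·PV
  1         5.00         4.6083         4.6083
  2         5.00         4.2473         8.4946
  3         5.00         3.9145        11.7436
  4         5.00         3.6079        14.4315
  5         5.00         3.3252        16.6261
  6         5.00         3.0647        18.3884
  7         5.00         2.8246        19.7724
  8         5.00         2.6033        20.8268
  9       505.00       242.3392     2,181.0531
  Σ                    270.5352     2,295.9448
Price P = Σ PV = 270.5352.
Macaulay duration = Σ(t·PV) / P = 2,295.9448 / 270.5352 = 8.48668 years.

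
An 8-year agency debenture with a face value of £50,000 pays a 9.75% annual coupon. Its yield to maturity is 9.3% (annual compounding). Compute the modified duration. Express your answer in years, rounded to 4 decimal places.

5.4308 years

Periodic yield y = 0.093. First find Macaulay duration:
  t   CF        PV=CF/(1+0.093)^t    t·PV
  1     4,875.00     4,460.2013     4,460.2013
  2     4,875.00     4,080.6965     8,161.3930
  3     4,875.00     3,733.4826    11,200.4479
  4     4,875.00     3,415.8121    13,663.2484
  5     4,875.00     3,125.1712    15,625.8559
  6     4,875.00     2,859.2600    17,155.5600
  7     4,875.00     2,615.9744    18,311.8207
  8    54,875.00    26,940.9706   215,527.7646
  Σ                 51,231.5686   304,106.2917
P = 51,231.5686; Macaulay duration = 304,106.2917 / 51,231.5686 = 5.93592 years.
Modified duration = D_Mac / (1 + y) = 5.93592 / 1.093 = 5.43085 years.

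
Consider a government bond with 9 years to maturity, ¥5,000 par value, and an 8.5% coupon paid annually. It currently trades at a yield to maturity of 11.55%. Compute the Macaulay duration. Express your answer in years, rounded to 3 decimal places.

Periodic yield y = 0.1155. Discount each cash flow and weight by its year:
  t   CF        PV=CF/(1+0.1155)^t    t·PV
  1       425.00       380.9951       380.9951
  2       425.00       341.5465       683.0929
  3       425.00       306.1824       918.5472
  4       425.00       274.4800     1,097.9198
  5       425.00       246.0600     1,230.3001
  6       425.00       220.5827     1,323.4963
  7       425.00       197.7434     1,384.2035
  8       425.00       177.2688     1,418.1505
  9     5,425.00     2,028.4933    18,256.4394
  Σ                  4,173.3520    26,693.1448
Price P = Σ PV = 4,173.3520.
Macaulay duration = Σ(t·PV) / P = 26,693.1448 / 4,173.3520 = 6.39609 years.

6.396 years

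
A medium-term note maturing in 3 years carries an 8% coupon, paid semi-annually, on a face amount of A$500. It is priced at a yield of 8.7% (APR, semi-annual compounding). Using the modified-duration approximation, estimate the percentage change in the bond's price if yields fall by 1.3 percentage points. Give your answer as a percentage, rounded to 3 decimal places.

Periodic yield y = 0.0435. Modified duration first:
  t   CF        PV=CF/(1+0.0435)^t    t·PV
  1        20.00        19.1663        19.1663
  2        20.00        18.3673        36.7346
  3        20.00        17.6016        52.8049
  4        20.00        16.8679        67.4715
  5        20.00        16.1647        80.8235
  6       520.00       402.7621     2,416.5727
  Σ                    490.9299     2,673.5734
P = 490.9299; D_Mac = 5.44594 half-year periods = 2.72297 yrs; D_mod = 2.72297/(1+0.0435) = 2.60946 yrs.
ΔP/P ≈ -D_mod · Δy = -2.60946 × (-0.013) = +0.033923 = +3.3923%.

+3.392%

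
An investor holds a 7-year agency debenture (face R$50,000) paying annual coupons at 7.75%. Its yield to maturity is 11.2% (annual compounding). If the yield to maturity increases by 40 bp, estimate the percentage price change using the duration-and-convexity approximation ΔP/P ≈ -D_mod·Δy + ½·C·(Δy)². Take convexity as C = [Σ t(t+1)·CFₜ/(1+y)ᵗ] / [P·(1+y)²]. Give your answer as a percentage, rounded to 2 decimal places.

-1.96%

With y = 0.112:
  t   CF        PV=CF/(1+0.112)^t    t·PV        t(t+1)·PV
  1     3,875.00     3,484.7122     3,484.7122       6,969.4245
  2     3,875.00     3,133.7340     6,267.4680      18,802.4041
  3     3,875.00     2,818.1061     8,454.3184      33,817.2736
  4     3,875.00     2,534.2681    10,137.0724      50,685.3621
  5     3,875.00     2,279.0181    11,395.0904      68,370.5424
  6     3,875.00     2,049.4767    12,296.8601      86,078.0210
  7    53,875.00    25,624.4040   179,370.8278   1,434,966.6225
  Σ                 41,923.7192   231,406.3495   1,699,689.6502
P = 41,923.7192; D_Mac = 5.51970 yrs; D_mod = 4.96376 yrs; C = 32.78689.
Duration effect: -4.96376 × (+0.004) = -0.019855
Convexity effect: 0.5 × 32.78689 × (0.004)² = +0.0002623
ΔP/P ≈ -0.019855 + 0.0002623 = -0.019593 = -1.9593%.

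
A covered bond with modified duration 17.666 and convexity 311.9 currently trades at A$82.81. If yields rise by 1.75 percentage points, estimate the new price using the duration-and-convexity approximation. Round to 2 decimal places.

A$61.16

Duration effect: -D_mod·Δy = -17.666 × (+0.0175) = -0.309155
Convexity effect: ½·C·(Δy)² = 0.5 × 311.9 × (0.0175)² = +0.0477596875
ΔP/P ≈ -0.309155 + 0.0477596875 = -0.2613953125
New price ≈ 82.81 × (1 - 0.2613953125) = 61.163854171875.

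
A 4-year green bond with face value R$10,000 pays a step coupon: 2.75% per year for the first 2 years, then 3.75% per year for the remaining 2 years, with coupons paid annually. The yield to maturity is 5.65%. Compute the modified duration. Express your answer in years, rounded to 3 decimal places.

3.621 years

Periodic yield y = 0.0565. First find Macaulay duration:
  t   CF        PV=CF/(1+0.0565)^t    t·PV
  1       275.00       260.2934       260.2934
  2       275.00       246.3733       492.7467
  3       375.00       317.9968       953.9904
  4    10,375.00     8,327.4129    33,309.6517
  Σ                  9,152.0765    35,016.6822
P = 9,152.0765; Macaulay duration = 35,016.6822 / 9,152.0765 = 3.82609 years.
Modified duration = D_Mac / (1 + y) = 3.82609 / 1.0565 = 3.62148 years.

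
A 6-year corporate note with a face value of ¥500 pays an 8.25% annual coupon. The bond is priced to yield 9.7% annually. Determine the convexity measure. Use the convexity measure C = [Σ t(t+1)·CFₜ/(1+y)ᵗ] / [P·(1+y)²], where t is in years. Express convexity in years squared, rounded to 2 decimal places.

26.71

With y = 0.097:
  t   CF        PV=CF/(1+0.097)^t    t·PV        t(t+1)·PV
  1        41.25        37.6026        37.6026          75.2051
  2        41.25        34.2776        68.5552         205.6657
  3        41.25        31.2467        93.7401         374.9603
  4        41.25        28.4838       113.9351         569.6754
  5        41.25        25.9651       129.8257         778.9545
  6       541.25       310.5690     1,863.4142      13,043.8992
  Σ                    468.1448     2,307.0729      15,048.3602
P = 468.1448.
Convexity = Σ t(t+1)·PV / [P·(1+y)²] = 15,048.3602 / (468.1448 × 1.203409) = 26.71134.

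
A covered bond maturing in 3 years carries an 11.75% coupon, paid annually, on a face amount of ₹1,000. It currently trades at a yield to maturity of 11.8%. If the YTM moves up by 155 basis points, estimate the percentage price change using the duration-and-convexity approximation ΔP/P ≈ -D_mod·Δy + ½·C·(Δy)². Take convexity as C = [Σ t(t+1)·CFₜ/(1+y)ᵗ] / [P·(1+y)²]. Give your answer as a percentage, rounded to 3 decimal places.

-3.637%

With y = 0.118:
  t   CF        PV=CF/(1+0.118)^t    t·PV        t(t+1)·PV
  1       117.50       105.0984       105.0984         210.1968
  2       117.50        94.0057       188.0114         564.0343
  3     1,117.50       799.6908     2,399.0725       9,596.2901
  Σ                    998.7949     2,692.1823      10,370.5211
P = 998.7949; D_Mac = 2.69543 yrs; D_mod = 2.41094 yrs; C = 8.30693.
Duration effect: -2.41094 × (+0.0155) = -0.037370
Convexity effect: 0.5 × 8.30693 × (0.0155)² = +0.0009979
ΔP/P ≈ -0.037370 + 0.0009979 = -0.036372 = -3.6372%.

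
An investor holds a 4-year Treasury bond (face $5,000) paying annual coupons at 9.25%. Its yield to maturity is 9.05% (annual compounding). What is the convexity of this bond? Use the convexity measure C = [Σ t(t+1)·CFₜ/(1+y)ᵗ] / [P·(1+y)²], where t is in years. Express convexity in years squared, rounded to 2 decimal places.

14.16

With y = 0.0905:
  t   CF        PV=CF/(1+0.0905)^t    t·PV        t(t+1)·PV
  1       462.50       424.1174       424.1174         848.2348
  2       462.50       388.9201       777.8402       2,333.5206
  3       462.50       356.6438     1,069.9315       4,279.7261
  4     5,462.50     3,862.6804    15,450.7214      77,253.6070
  Σ                  5,032.3617    17,722.6105      84,715.0885
P = 5,032.3617.
Convexity = Σ t(t+1)·PV / [P·(1+y)²] = 84,715.0885 / (5,032.3617 × 1.189190) = 14.15590.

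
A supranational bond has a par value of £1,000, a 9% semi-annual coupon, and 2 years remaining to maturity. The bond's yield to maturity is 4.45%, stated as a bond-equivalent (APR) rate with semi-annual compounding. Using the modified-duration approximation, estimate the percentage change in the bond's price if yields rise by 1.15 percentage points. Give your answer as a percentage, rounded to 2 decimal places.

-2.12%

Periodic yield y = 0.02225. Modified duration first:
  t   CF        PV=CF/(1+0.02225)^t    t·PV
  1        45.00        44.0205        44.0205
  2        45.00        43.0624        86.1248
  3        45.00        42.1251       126.3754
  4     1,045.00       956.9468     3,827.7874
  Σ                  1,086.1549     4,084.3081
P = 1,086.1549; D_Mac = 3.76034 half-year periods = 1.88017 yrs; D_mod = 1.88017/(1+0.02225) = 1.83925 yrs.
ΔP/P ≈ -D_mod · Δy = -1.83925 × (+0.0115) = -0.021151 = -2.1151%.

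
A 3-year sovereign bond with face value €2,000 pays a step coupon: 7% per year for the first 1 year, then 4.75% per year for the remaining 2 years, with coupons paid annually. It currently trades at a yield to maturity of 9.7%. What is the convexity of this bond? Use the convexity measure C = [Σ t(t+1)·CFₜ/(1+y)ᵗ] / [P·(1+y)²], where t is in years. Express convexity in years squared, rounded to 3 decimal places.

9.161

With y = 0.097:
  t   CF        PV=CF/(1+0.097)^t    t·PV        t(t+1)·PV
  1       140.00       127.6208       127.6208         255.2416
  2        95.00        78.9424       157.8848         473.6544
  3     2,095.00     1,586.9533     4,760.8599      19,043.4395
  Σ                  1,793.5165     5,046.3655      19,772.3355
P = 1,793.5165.
Convexity = Σ t(t+1)·PV / [P·(1+y)²] = 19,772.3355 / (1,793.5165 × 1.203409) = 9.16093.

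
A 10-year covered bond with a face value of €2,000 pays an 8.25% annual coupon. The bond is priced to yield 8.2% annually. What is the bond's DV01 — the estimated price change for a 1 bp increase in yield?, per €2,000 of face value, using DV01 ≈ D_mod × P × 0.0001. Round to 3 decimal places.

Periodic yield y = 0.082.
  t   CF        PV=CF/(1+0.082)^t    t·PV
  1       165.00       152.4954       152.4954
  2       165.00       140.9384       281.8769
  3       165.00       130.2573       390.7720
  4       165.00       120.3857       481.5428
  5       165.00       111.2622       556.3110
  6       165.00       102.8301       616.9808
  7       165.00        95.0371       665.2596
  8       165.00        87.8346       702.6772
  9       165.00        81.1780       730.6024
  10    2,165.00       984.4310     9,844.3103
  Σ                  2,006.6500    14,422.8283
P = 2,006.6500; D_Mac = 7.18752 yrs; D_mod = 6.64281 yrs.
DV01 ≈ 6.64281 × 2,006.6500 × 0.0001 = 1.332979.

€1.333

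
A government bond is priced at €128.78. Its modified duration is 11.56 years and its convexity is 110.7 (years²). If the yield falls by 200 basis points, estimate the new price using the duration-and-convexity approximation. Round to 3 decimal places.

€161.405

Duration effect: -D_mod·Δy = -11.56 × (-0.02) = +0.231200
Convexity effect: ½·C·(Δy)² = 0.5 × 110.7 × (-0.02)² = +0.0221400
ΔP/P ≈ +0.231200 + 0.0221400 = +0.253340
New price ≈ 128.78 × (1 + 0.253340) = 161.4051252.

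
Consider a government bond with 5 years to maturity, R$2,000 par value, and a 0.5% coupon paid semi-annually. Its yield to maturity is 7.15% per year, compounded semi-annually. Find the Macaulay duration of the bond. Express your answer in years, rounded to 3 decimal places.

Periodic yield y = 0.03575. Discount each cash flow and weight by its period:
  t   CF        PV=CF/(1+0.03575)^t    t·PV
  1         5.00         4.8274         4.8274
  2         5.00         4.6608         9.3216
  3         5.00         4.4999        13.4998
  4         5.00         4.3446        17.3784
  5         5.00         4.1946        20.9732
  6         5.00         4.0499        24.2992
  7         5.00         3.9101        27.3705
  8         5.00         3.7751        30.2009
  9         5.00         3.6448        32.8033
  10    2,005.00     1,411.1233    14,111.2328
  Σ                  1,449.0305    14,291.9073
Price P = Σ PV = 1,449.0305.
Macaulay duration = Σ(t·PV) / P = 14,291.9073 / 1,449.0305 = 9.86308 half-year periods.
In years: 9.86308 / 2 = 4.93154 years.

4.932 years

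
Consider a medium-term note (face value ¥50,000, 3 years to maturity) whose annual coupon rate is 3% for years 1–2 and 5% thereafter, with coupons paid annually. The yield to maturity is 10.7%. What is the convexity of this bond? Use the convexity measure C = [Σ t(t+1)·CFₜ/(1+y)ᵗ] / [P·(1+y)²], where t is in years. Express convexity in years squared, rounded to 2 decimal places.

9.38

With y = 0.107:
  t   CF        PV=CF/(1+0.107)^t    t·PV        t(t+1)·PV
  1     1,500.00     1,355.0136     1,355.0136       2,710.0271
  2     1,500.00     1,224.0411     2,448.0823       7,344.2469
  3    52,500.00    38,700.4879   116,101.4638     464,405.8554
  Σ                 41,279.5426   119,904.5597     474,460.1294
P = 41,279.5426.
Convexity = Σ t(t+1)·PV / [P·(1+y)²] = 474,460.1294 / (41,279.5426 × 1.225449) = 9.37928.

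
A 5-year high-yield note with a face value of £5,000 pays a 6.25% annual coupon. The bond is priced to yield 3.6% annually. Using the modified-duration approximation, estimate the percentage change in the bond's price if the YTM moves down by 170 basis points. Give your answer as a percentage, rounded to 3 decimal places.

+7.350%

Periodic yield y = 0.036. Modified duration first:
  t   CF        PV=CF/(1+0.036)^t    t·PV
  1       312.50       301.6409       301.6409
  2       312.50       291.1592       582.3184
  3       312.50       281.0417       843.1251
  4       312.50       271.2758     1,085.1031
  5     5,312.50     4,451.4363    22,257.1817
  Σ                  5,596.5539    25,069.3691
P = 5,596.5539; D_Mac = 4.47943 yrs; D_mod = 4.47943/(1+0.036) = 4.32377 yrs.
ΔP/P ≈ -D_mod · Δy = -4.32377 × (-0.017) = +0.073504 = +7.3504%.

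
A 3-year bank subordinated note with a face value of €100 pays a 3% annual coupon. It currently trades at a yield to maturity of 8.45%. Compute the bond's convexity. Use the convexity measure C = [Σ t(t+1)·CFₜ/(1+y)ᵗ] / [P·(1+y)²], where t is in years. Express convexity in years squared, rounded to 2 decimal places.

With y = 0.0845:
  t   CF        PV=CF/(1+0.0845)^t    t·PV        t(t+1)·PV
  1         3.00         2.7663         2.7663           5.5325
  2         3.00         2.5507         5.1014          15.3043
  3       103.00        80.7511       242.2534         969.0134
  Σ                     86.0681       250.1210         989.8502
P = 86.0681.
Convexity = Σ t(t+1)·PV / [P·(1+y)²] = 989.8502 / (86.0681 × 1.176140) = 9.77841.

9.78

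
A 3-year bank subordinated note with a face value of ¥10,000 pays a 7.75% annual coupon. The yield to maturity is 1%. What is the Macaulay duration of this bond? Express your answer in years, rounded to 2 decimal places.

2.81 years

Periodic yield y = 0.01. Discount each cash flow and weight by its year:
  t   CF        PV=CF/(1+0.01)^t    t·PV
  1       775.00       767.3267       767.3267
  2       775.00       759.7294     1,519.4589
  3    10,775.00    10,458.1088    31,374.3265
  Σ                 11,985.1650    33,661.1121
Price P = Σ PV = 11,985.1650.
Macaulay duration = Σ(t·PV) / P = 33,661.1121 / 11,985.1650 = 2.80856 years.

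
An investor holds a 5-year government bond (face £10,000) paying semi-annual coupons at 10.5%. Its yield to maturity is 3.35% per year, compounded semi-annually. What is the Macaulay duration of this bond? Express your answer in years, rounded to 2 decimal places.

4.16 years

Periodic yield y = 0.01675. Discount each cash flow and weight by its period:
  t   CF        PV=CF/(1+0.01675)^t    t·PV
  1       525.00       516.3511       516.3511
  2       525.00       507.8447     1,015.6894
  3       525.00       499.4785     1,498.4354
  4       525.00       491.2500     1,965.0001
  5       525.00       483.1571     2,415.7857
  6       525.00       475.1976     2,851.1855
  7       525.00       467.3691     3,271.5840
  8       525.00       459.6697     3,677.3574
  9       525.00       452.0971     4,068.8735
  10   10,525.00     8,914.1573    89,141.5731
  Σ                 13,266.5722   110,421.8351
Price P = Σ PV = 13,266.5722.
Macaulay duration = Σ(t·PV) / P = 110,421.8351 / 13,266.5722 = 8.32331 half-year periods.
In years: 8.32331 / 2 = 4.16166 years.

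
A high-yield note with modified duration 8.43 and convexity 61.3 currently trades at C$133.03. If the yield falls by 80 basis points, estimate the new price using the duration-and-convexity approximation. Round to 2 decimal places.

Duration effect: -D_mod·Δy = -8.43 × (-0.008) = +0.067440
Convexity effect: ½·C·(Δy)² = 0.5 × 61.3 × (-0.008)² = +0.0019616
ΔP/P ≈ +0.067440 + 0.0019616 = +0.0694016
New price ≈ 133.03 × (1 + 0.0694016) = 142.262494848.

C$142.26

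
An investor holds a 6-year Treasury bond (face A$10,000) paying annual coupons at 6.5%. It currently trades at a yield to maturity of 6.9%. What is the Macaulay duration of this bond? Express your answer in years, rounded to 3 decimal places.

Periodic yield y = 0.069. Discount each cash flow and weight by its year:
  t   CF        PV=CF/(1+0.069)^t    t·PV
  1       650.00       608.0449       608.0449
  2       650.00       568.7979     1,137.5957
  3       650.00       532.0841     1,596.2522
  4       650.00       497.7400     1,990.9600
  5       650.00       465.6127     2,328.0636
  6    10,650.00     7,136.4689    42,818.8133
  Σ                  9,808.7484    50,479.7296
Price P = Σ PV = 9,808.7484.
Macaulay duration = Σ(t·PV) / P = 50,479.7296 / 9,808.7484 = 5.14640 years.

5.146 years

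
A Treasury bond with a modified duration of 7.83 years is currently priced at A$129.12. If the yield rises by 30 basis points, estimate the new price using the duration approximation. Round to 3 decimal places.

Duration approximation: ΔP/P ≈ -D_mod · Δy = -7.83 × (+0.003) = -0.023490.
New price ≈ 129.12 × (1 - 0.023490) = 126.0869712.

A$126.087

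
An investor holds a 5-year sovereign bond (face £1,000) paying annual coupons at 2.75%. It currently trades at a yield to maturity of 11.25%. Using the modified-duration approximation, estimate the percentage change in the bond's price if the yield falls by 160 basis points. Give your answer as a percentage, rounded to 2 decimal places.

+6.72%

Periodic yield y = 0.1125. Modified duration first:
  t   CF        PV=CF/(1+0.1125)^t    t·PV
  1        27.50        24.7191        24.7191
  2        27.50        22.2194        44.4388
  3        27.50        19.9725        59.9175
  4        27.50        17.9528        71.8113
  5     1,027.50       602.9506     3,014.7530
  Σ                    687.8144     3,215.6397
P = 687.8144; D_Mac = 4.67516 yrs; D_mod = 4.67516/(1+0.1125) = 4.20239 yrs.
ΔP/P ≈ -D_mod · Δy = -4.20239 × (-0.016) = +0.067238 = +6.7238%.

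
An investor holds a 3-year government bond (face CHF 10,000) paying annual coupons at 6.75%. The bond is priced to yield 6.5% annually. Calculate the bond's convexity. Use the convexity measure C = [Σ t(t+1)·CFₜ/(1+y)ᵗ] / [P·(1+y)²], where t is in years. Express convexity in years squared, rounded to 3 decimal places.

9.712

With y = 0.065:
  t   CF        PV=CF/(1+0.065)^t    t·PV        t(t+1)·PV
  1       675.00       633.8028       633.8028       1,267.6056
  2       675.00       595.1200     1,190.2400       3,570.7201
  3    10,675.00     8,837.2891    26,511.8672     106,047.4687
  Σ                 10,066.2119    28,335.9100     110,885.7944
P = 10,066.2119.
Convexity = Σ t(t+1)·PV / [P·(1+y)²] = 110,885.7944 / (10,066.2119 × 1.134225) = 9.71204.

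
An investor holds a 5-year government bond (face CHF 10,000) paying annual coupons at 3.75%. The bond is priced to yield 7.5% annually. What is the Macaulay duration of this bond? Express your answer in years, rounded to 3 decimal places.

Periodic yield y = 0.075. Discount each cash flow and weight by its year:
  t   CF        PV=CF/(1+0.075)^t    t·PV
  1       375.00       348.8372       348.8372
  2       375.00       324.4997       648.9995
  3       375.00       301.8602       905.5806
  4       375.00       280.8002     1,123.2008
  5    10,375.00     7,226.7958    36,133.9791
  Σ                  8,482.7932    39,160.5972
Price P = Σ PV = 8,482.7932.
Macaulay duration = Σ(t·PV) / P = 39,160.5972 / 8,482.7932 = 4.61647 years.

4.616 years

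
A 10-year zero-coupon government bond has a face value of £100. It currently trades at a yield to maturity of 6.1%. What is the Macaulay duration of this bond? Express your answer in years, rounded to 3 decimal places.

10.000 years

A zero-coupon bond has a single cash flow at maturity, so its Macaulay duration equals its maturity: 10 years.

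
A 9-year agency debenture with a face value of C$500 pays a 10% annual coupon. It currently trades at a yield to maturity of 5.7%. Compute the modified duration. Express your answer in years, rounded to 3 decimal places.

Periodic yield y = 0.057. First find Macaulay duration:
  t   CF        PV=CF/(1+0.057)^t    t·PV
  1        50.00        47.3037        47.3037
  2        50.00        44.7528        89.5056
  3        50.00        42.3394       127.0183
  4        50.00        40.0562       160.2249
  5        50.00        37.8961       189.4807
  6        50.00        35.8526       215.1153
  7        50.00        33.9192       237.4341
  8        50.00        32.0900       256.7202
  9       550.00       333.9549     3,005.5940
  Σ                    648.1649     4,328.3969
P = 648.1649; Macaulay duration = 4,328.3969 / 648.1649 = 6.67793 years.
Modified duration = D_Mac / (1 + y) = 6.67793 / 1.057 = 6.31781 years.

6.318 years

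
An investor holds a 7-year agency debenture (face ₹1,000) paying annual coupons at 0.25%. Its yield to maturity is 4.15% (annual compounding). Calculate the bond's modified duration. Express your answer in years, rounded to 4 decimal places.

Periodic yield y = 0.0415. First find Macaulay duration:
  t   CF        PV=CF/(1+0.0415)^t    t·PV
  1         2.50         2.4004         2.4004
  2         2.50         2.3047         4.6095
  3         2.50         2.2129         6.6387
  4         2.50         2.1247         8.4989
  5         2.50         2.0401        10.2003
  6         2.50         1.9588        11.7526
  7     1,002.50       754.1704     5,279.1925
  Σ                    767.2119     5,323.2930
P = 767.2119; Macaulay duration = 5,323.2930 / 767.2119 = 6.93849 years.
Modified duration = D_Mac / (1 + y) = 6.93849 / 1.0415 = 6.66202 years.

6.6620 years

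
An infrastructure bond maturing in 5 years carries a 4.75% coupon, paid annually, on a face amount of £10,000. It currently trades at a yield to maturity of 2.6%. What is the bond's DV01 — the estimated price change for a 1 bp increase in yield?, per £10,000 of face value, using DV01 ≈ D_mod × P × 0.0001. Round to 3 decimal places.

Periodic yield y = 0.026.
  t   CF        PV=CF/(1+0.026)^t    t·PV
  1       475.00       462.9630       462.9630
  2       475.00       451.2310       902.4619
  3       475.00       439.7963     1,319.3888
  4       475.00       428.6513     1,714.6053
  5    10,475.00     9,213.3427    46,066.7137
  Σ                 10,995.9842    50,466.1327
P = 10,995.9842; D_Mac = 4.58951 yrs; D_mod = 4.47320 yrs.
DV01 ≈ 4.47320 × 10,995.9842 × 0.0001 = 4.918726.

£4.919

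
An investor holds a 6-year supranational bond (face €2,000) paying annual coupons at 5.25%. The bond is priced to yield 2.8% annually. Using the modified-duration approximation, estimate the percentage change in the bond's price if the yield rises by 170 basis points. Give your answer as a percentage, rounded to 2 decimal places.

Periodic yield y = 0.028. Modified duration first:
  t   CF        PV=CF/(1+0.028)^t    t·PV
  1       105.00       102.1401       102.1401
  2       105.00        99.3581       198.7161
  3       105.00        96.6518       289.9554
  4       105.00        94.0193       376.0771
  5       105.00        91.4584       457.2921
  6     2,105.00     1,783.5834    10,701.5002
  Σ                  2,267.2110    12,125.6809
P = 2,267.2110; D_Mac = 5.34828 yrs; D_mod = 5.34828/(1+0.028) = 5.20261 yrs.
ΔP/P ≈ -D_mod · Δy = -5.20261 × (+0.017) = -0.088444 = -8.8444%.

-8.84%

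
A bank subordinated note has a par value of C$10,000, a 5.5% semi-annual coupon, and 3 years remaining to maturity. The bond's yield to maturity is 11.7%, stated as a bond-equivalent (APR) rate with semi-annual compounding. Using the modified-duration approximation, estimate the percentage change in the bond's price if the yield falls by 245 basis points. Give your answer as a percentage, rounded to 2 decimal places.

+6.45%

Periodic yield y = 0.0585. Modified duration first:
  t   CF        PV=CF/(1+0.0585)^t    t·PV
  1       275.00       259.8016       259.8016
  2       275.00       245.4432       490.8864
  3       275.00       231.8783       695.6349
  4       275.00       219.0631       876.2524
  5       275.00       206.9562     1,034.7809
  6    10,275.00     7,305.2765    43,831.6588
  Σ                  8,468.4188    47,189.0150
P = 8,468.4188; D_Mac = 5.57235 half-year periods = 2.78618 yrs; D_mod = 2.78618/(1+0.0585) = 2.63219 yrs.
ΔP/P ≈ -D_mod · Δy = -2.63219 × (-0.0245) = +0.064489 = +6.4489%.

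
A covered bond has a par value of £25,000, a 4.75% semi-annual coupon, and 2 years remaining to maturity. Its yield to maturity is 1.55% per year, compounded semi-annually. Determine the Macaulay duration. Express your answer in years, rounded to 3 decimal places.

1.934 years

Periodic yield y = 0.00775. Discount each cash flow and weight by its period:
  t   CF        PV=CF/(1+0.00775)^t    t·PV
  1       593.75       589.1838       589.1838
  2       593.75       584.6528     1,169.3055
  3       593.75       580.1566     1,740.4697
  4    25,593.75    24,815.4809    99,261.9237
  Σ                 26,569.4741   102,760.8827
Price P = Σ PV = 26,569.4741.
Macaulay duration = Σ(t·PV) / P = 102,760.8827 / 26,569.4741 = 3.86763 half-year periods.
In years: 3.86763 / 2 = 1.93381 years.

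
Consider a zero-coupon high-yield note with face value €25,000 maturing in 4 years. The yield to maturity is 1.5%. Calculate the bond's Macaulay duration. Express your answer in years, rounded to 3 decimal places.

4.000 years

A zero-coupon bond has a single cash flow at maturity, so its Macaulay duration equals its maturity: 4 years.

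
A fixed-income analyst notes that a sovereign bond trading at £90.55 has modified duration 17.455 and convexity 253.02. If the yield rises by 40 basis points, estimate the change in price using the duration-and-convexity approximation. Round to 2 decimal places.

Duration effect: -D_mod·Δy = -17.455 × (+0.004) = -0.069820
Convexity effect: ½·C·(Δy)² = 0.5 × 253.02 × (0.004)² = +0.00202416
ΔP/P ≈ -0.069820 + 0.00202416 = -0.06779584
ΔP ≈ 90.55 × (-0.06779584) = -6.138913312.

-£6.14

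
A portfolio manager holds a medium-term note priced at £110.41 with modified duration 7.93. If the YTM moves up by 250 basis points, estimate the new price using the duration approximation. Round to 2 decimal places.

£88.52

Duration approximation: ΔP/P ≈ -D_mod · Δy = -7.93 × (+0.025) = -0.198250.
New price ≈ 110.41 × (1 - 0.198250) = 88.5212175.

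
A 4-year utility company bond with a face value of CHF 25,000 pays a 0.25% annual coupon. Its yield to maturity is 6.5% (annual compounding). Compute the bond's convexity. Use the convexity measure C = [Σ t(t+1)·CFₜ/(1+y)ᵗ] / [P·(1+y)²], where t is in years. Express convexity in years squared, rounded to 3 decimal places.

17.533

With y = 0.065:
  t   CF        PV=CF/(1+0.065)^t    t·PV        t(t+1)·PV
  1        62.50        58.6854        58.6854         117.3709
  2        62.50        55.1037       110.2074         330.6222
  3        62.50        51.7406       155.2217         620.8868
  4    25,062.50    19,481.6600    77,926.6399     389,633.1993
  Σ                 19,647.1897    78,250.7544     390,702.0793
P = 19,647.1897.
Convexity = Σ t(t+1)·PV / [P·(1+y)²] = 390,702.0793 / (19,647.1897 × 1.134225) = 17.53259.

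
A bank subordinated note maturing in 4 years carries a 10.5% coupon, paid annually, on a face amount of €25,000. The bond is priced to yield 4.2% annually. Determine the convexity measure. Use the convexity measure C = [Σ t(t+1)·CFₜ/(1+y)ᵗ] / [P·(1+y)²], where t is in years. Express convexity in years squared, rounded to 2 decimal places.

15.49

With y = 0.042:
  t   CF        PV=CF/(1+0.042)^t    t·PV        t(t+1)·PV
  1     2,625.00     2,519.1939     2,519.1939       5,038.3877
  2     2,625.00     2,417.6525     4,835.3049      14,505.9147
  3     2,625.00     2,320.2039     6,960.6117      27,842.4467
  4    27,625.00    23,433.1898    93,732.7593     468,663.7967
  Σ                 30,690.2400   108,047.8698     516,050.5459
P = 30,690.2400.
Convexity = Σ t(t+1)·PV / [P·(1+y)²] = 516,050.5459 / (30,690.2400 × 1.085764) = 15.48662.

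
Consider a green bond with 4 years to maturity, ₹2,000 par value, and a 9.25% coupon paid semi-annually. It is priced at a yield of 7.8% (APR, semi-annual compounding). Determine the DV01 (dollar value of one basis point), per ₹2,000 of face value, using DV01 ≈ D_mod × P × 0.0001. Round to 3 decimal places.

₹0.696

Periodic yield y = 0.039.
  t   CF        PV=CF/(1+0.039)^t    t·PV
  1        92.50        89.0279        89.0279
  2        92.50        85.6862       171.3723
  3        92.50        82.4698       247.4095
  4        92.50        79.3742       317.4969
  5        92.50        76.3948       381.9742
  6        92.50        73.5273       441.1636
  7        92.50        70.7673       495.3714
  8     2,092.50     1,540.7816    12,326.2529
  Σ                  2,098.0292    14,470.0687
P = 2,098.0292; D_Mac = 6.89698 half-year periods = 3.44849 yrs; D_mod = 3.31905 yrs.
DV01 ≈ 3.31905 × 2,098.0292 × 0.0001 = 0.696346.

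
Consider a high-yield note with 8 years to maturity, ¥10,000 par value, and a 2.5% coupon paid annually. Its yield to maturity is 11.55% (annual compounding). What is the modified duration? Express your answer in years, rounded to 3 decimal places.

6.325 years

Periodic yield y = 0.1155. First find Macaulay duration:
  t   CF        PV=CF/(1+0.1155)^t    t·PV
  1       250.00       224.1147       224.1147
  2       250.00       200.9097       401.8194
  3       250.00       180.1073       540.3219
  4       250.00       161.4588       645.8352
  5       250.00       144.7412       723.7059
  6       250.00       129.7545       778.5272
  7       250.00       116.3196       814.2374
  8    10,250.00     4,275.3066    34,202.4531
  Σ                  5,432.7125    38,331.0147
P = 5,432.7125; Macaulay duration = 38,331.0147 / 5,432.7125 = 7.05559 years.
Modified duration = D_Mac / (1 + y) = 7.05559 / 1.1155 = 6.32505 years.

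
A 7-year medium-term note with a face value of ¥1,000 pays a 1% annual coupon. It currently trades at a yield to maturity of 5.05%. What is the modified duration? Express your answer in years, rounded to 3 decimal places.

6.434 years

Periodic yield y = 0.0505. First find Macaulay duration:
  t   CF        PV=CF/(1+0.0505)^t    t·PV
  1        10.00         9.5193         9.5193
  2        10.00         9.0617        18.1233
  3        10.00         8.6260        25.8781
  4        10.00         8.2114        32.8455
  5        10.00         7.8166        39.0832
  6        10.00         7.4409        44.6452
  7     1,010.00       715.4001     5,007.8005
  Σ                    766.0759     5,177.8951
P = 766.0759; Macaulay duration = 5,177.8951 / 766.0759 = 6.75898 years.
Modified duration = D_Mac / (1 + y) = 6.75898 / 1.0505 = 6.43406 years.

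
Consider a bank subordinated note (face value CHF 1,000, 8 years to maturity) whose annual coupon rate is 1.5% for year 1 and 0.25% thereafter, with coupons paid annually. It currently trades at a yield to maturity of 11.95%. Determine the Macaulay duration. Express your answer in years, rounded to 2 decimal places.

7.70 years

Periodic yield y = 0.1195. Discount each cash flow and weight by its year:
  t   CF        PV=CF/(1+0.1195)^t    t·PV
  1        15.00        13.3988        13.3988
  2         2.50         1.9948         3.9895
  3         2.50         1.7818         5.3455
  4         2.50         1.5916         6.3665
  5         2.50         1.4217         7.1087
  6         2.50         1.2700         7.6199
  7         2.50         1.1344         7.9409
  8     1,002.50       406.3419     3,250.7351
  Σ                    428.9351     3,302.5050
Price P = Σ PV = 428.9351.
Macaulay duration = Σ(t·PV) / P = 3,302.5050 / 428.9351 = 7.69931 years.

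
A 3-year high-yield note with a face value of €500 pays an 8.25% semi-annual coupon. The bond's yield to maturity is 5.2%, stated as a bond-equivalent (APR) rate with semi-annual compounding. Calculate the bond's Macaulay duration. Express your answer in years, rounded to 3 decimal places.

Periodic yield y = 0.026. Discount each cash flow and weight by its period:
  t   CF        PV=CF/(1+0.026)^t    t·PV
  1       20.625        20.1023        20.1023
  2       20.625        19.5929        39.1858
  3       20.625        19.0964        57.2892
  4       20.625        18.6125        74.4500
  5       20.625        18.1408        90.7041
  6      520.625       446.3144     2,677.8861
  Σ                    541.8594     2,959.6177
Price P = Σ PV = 541.8594.
Macaulay duration = Σ(t·PV) / P = 2,959.6177 / 541.8594 = 5.46197 half-year periods.
In years: 5.46197 / 2 = 2.73098 years.

2.731 years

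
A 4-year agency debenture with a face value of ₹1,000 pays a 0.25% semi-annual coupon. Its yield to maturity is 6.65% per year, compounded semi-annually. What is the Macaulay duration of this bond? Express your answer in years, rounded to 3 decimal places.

3.980 years

Periodic yield y = 0.03325. Discount each cash flow and weight by its period:
  t   CF        PV=CF/(1+0.03325)^t    t·PV
  1         1.25         1.2098         1.2098
  2         1.25         1.1708         2.3417
  3         1.25         1.1332         3.3995
  4         1.25         1.0967         4.3868
  5         1.25         1.0614         5.3070
  6         1.25         1.0273         6.1635
  7         1.25         0.9942         6.9594
  8     1,001.25       770.7246     6,165.7967
  Σ                    778.4179     6,195.5645
Price P = Σ PV = 778.4179.
Macaulay duration = Σ(t·PV) / P = 6,195.5645 / 778.4179 = 7.95917 half-year periods.
In years: 7.95917 / 2 = 3.97959 years.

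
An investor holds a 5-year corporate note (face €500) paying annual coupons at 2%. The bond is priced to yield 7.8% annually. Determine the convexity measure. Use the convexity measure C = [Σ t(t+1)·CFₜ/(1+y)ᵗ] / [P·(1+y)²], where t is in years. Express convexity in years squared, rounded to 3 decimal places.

With y = 0.078:
  t   CF        PV=CF/(1+0.078)^t    t·PV        t(t+1)·PV
  1        10.00         9.2764         9.2764          18.5529
  2        10.00         8.6052        17.2105          51.6314
  3        10.00         7.9826        23.9478          95.7911
  4        10.00         7.4050        29.6200         148.1000
  5       510.00       350.3292     1,751.6461      10,509.8768
  Σ                    383.5985     1,831.7008      10,823.9521
P = 383.5985.
Convexity = Σ t(t+1)·PV / [P·(1+y)²] = 10,823.9521 / (383.5985 × 1.162084) = 24.28127.

24.281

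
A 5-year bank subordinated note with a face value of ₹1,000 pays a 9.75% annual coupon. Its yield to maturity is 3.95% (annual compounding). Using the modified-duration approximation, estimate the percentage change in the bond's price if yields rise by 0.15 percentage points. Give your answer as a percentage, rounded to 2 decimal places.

-0.62%

Periodic yield y = 0.0395. Modified duration first:
  t   CF        PV=CF/(1+0.0395)^t    t·PV
  1        97.50        93.7951        93.7951
  2        97.50        90.2310       180.4619
  3        97.50        86.8023       260.4068
  4        97.50        83.5039       334.0155
  5     1,097.50       904.2366     4,521.1828
  Σ                  1,258.5688     5,389.8622
P = 1,258.5688; D_Mac = 4.28253 yrs; D_mod = 4.28253/(1+0.0395) = 4.11980 yrs.
ΔP/P ≈ -D_mod · Δy = -4.11980 × (+0.0015) = -0.006180 = -0.6180%.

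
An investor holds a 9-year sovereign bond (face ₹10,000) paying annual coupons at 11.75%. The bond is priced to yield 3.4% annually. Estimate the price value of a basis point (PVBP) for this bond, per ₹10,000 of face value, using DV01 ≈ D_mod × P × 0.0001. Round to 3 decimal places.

₹10.591

Periodic yield y = 0.034.
  t   CF        PV=CF/(1+0.034)^t    t·PV
  1     1,175.00     1,136.3636     1,136.3636
  2     1,175.00     1,098.9977     2,197.9954
  3     1,175.00     1,062.8605     3,188.5814
  4     1,175.00     1,027.9115     4,111.6459
  5     1,175.00       994.1117     4,970.5584
  6     1,175.00       961.4233     5,768.5397
  7     1,175.00       929.8097     6,508.6682
  8     1,175.00       899.2357     7,193.8859
  9    11,175.00     8,271.0888    74,439.7991
  Σ                 16,381.8025   109,516.0376
P = 16,381.8025; D_Mac = 6.68523 yrs; D_mod = 6.46540 yrs.
DV01 ≈ 6.46540 × 16,381.8025 × 0.0001 = 10.591493.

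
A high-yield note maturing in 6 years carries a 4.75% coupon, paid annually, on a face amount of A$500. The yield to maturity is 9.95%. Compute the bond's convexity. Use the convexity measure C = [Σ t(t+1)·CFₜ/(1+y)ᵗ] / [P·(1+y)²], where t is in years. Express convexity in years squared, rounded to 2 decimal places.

With y = 0.0995:
  t   CF        PV=CF/(1+0.0995)^t    t·PV        t(t+1)·PV
  1        23.75        21.6007        21.6007          43.2015
  2        23.75        19.6460        39.2919         117.8757
  3        23.75        17.8681        53.6042         214.4170
  4        23.75        16.2511        65.0044         325.0219
  5        23.75        14.7804        73.9022         443.4133
  6       523.75       296.4508     1,778.7048      12,450.9338
  Σ                    386.5971     2,032.1083      13,594.8632
P = 386.5971.
Convexity = Σ t(t+1)·PV / [P·(1+y)²] = 13,594.8632 / (386.5971 × 1.208900) = 29.08880.

29.09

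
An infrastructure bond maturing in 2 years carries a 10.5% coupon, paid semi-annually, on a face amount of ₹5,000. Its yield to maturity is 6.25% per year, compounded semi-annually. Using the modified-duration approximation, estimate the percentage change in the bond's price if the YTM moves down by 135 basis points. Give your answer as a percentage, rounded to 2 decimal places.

Periodic yield y = 0.03125. Modified duration first:
  t   CF        PV=CF/(1+0.03125)^t    t·PV
  1       262.50       254.5455       254.5455
  2       262.50       246.8320       493.6639
  3       262.50       239.3522       718.0566
  4     5,262.50     4,653.0344    18,612.1376
  Σ                  5,393.7640    20,078.4035
P = 5,393.7640; D_Mac = 3.72252 half-year periods = 1.86126 yrs; D_mod = 1.86126/(1+0.03125) = 1.80486 yrs.
ΔP/P ≈ -D_mod · Δy = -1.80486 × (-0.0135) = +0.024366 = +2.4366%.

+2.44%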